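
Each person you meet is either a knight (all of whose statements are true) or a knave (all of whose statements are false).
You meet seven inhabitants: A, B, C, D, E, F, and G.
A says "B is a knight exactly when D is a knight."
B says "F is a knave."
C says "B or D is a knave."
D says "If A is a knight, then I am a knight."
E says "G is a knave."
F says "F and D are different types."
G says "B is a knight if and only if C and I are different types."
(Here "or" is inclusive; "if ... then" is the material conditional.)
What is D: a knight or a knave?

D is a knave.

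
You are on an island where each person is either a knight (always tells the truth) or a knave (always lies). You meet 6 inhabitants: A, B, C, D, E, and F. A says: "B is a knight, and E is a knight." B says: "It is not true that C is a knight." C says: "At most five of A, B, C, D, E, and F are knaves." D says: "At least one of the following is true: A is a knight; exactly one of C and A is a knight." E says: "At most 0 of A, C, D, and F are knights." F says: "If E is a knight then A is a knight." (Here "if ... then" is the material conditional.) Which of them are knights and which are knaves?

A is a knave, B is a knave, C is a knight, D is a knight, E is a knave, and F is a knight.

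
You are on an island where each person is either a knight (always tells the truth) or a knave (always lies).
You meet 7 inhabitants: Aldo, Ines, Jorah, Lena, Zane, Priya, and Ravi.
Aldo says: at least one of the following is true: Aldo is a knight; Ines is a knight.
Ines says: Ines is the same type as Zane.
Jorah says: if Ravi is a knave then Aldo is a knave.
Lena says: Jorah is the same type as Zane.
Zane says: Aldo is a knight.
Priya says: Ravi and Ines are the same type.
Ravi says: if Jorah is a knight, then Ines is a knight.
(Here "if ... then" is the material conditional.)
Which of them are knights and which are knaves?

As a knight, Aldo's statement "at least one of the following is true: Aldo is a knight; Ines is a knight" should be true; it is.
As a knight, Ines's statement "Ines is the same type as Zane" should be true; it is.
Jorah is a knight; "if Ravi is a knave then Aldo is a knave" is true, as required.
As a knight, Lena's statement "Jorah is the same type as Zane" should be true; it is.
As a knight, Zane's statement "Aldo is a knight" should be true; it is.
Priya (knight): "Ravi and Ines are the same type" — true. ✓
Ravi (knight): "if Jorah is a knight, then Ines is a knight" — true. ✓

Knights: Aldo, Ines, Jorah, Lena, Zane, Priya, and Ravi. Knaves: none.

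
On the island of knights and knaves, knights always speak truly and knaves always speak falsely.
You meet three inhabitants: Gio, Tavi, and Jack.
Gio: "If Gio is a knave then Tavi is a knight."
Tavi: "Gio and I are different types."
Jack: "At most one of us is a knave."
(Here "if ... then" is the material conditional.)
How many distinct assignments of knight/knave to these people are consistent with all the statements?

1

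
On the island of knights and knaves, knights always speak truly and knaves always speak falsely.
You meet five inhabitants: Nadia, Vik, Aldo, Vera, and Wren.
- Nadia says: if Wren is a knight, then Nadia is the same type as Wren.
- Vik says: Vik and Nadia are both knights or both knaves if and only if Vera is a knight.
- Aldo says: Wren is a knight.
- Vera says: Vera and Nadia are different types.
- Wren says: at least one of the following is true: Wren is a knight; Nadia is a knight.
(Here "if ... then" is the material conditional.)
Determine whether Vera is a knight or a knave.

Vera is a knave.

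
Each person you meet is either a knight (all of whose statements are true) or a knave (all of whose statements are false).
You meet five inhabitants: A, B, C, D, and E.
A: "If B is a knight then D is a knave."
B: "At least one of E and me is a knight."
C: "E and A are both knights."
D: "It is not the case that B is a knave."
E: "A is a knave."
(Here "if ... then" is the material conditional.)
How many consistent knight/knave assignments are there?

2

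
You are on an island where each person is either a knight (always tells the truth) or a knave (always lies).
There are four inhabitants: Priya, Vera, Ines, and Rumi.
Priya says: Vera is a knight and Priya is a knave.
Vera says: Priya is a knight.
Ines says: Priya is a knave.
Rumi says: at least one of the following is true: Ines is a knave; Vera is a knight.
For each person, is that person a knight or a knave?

Priya is a knave, and the claim "Vera is a knight and Priya is a knave" is indeed false.
Vera is a knave, and the claim "Priya is a knight" is indeed false.
Since Ines is a knight, "Priya is a knave" needs to be true, which holds.
Rumi is a knave; "at least one of the following is true: Ines is a knave; Vera is a knight" is false, as required.

Knights: Ines. Knaves: Priya, Vera, and Rumi.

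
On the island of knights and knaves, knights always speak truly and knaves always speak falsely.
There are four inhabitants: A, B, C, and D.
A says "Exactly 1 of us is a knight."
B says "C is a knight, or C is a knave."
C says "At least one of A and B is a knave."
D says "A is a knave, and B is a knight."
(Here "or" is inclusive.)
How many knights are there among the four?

3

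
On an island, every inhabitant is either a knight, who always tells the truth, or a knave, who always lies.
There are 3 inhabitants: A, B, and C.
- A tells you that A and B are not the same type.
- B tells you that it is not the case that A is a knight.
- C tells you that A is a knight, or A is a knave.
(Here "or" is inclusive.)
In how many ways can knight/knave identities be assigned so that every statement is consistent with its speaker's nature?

1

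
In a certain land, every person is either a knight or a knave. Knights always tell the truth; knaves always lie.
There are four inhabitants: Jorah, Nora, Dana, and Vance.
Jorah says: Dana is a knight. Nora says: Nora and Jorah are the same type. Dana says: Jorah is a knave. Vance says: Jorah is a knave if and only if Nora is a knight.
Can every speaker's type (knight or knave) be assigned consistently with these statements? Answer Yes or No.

Checking all 16 assignments, each has at least one speaker whose statement's truth value contradicts their type.

No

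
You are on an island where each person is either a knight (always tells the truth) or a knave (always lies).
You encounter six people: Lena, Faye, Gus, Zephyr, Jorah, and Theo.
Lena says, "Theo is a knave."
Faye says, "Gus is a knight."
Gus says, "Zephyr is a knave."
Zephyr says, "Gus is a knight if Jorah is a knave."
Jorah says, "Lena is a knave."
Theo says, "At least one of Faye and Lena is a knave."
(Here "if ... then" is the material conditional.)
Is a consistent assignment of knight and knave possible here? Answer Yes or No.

Yes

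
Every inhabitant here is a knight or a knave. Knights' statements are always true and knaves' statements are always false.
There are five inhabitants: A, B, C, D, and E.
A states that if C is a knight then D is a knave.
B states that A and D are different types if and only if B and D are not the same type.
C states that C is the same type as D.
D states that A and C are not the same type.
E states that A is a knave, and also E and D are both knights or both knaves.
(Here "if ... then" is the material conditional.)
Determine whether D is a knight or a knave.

Consistent assignments: {A=knight, B=knight, C=knave, D=knight, E=knave}; {A=knight, B=knave, C=knave, D=knight, E=knave}
In every consistent assignment, D is a knight.

D is a knight.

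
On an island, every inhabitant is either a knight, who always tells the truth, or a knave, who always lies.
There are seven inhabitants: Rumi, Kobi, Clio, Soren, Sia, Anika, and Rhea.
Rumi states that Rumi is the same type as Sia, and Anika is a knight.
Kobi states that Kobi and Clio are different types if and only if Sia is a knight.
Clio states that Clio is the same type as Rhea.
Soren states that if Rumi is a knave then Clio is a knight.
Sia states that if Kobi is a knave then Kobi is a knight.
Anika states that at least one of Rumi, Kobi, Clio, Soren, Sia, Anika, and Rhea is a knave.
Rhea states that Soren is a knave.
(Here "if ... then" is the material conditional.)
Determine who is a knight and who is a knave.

Rumi (knave): "Rumi is the same type as Sia, and Anika is a knight" — False. ✓
Kobi (knight): "Kobi and Clio are different types if and only if Sia is a knight" — True. ✓
As a knave, Clio's statement "Clio is the same type as Rhea" should be False; it is.
Soren (knave): "if Rumi is a knave then Clio is a knight" — False. ✓
Sia is a knight; "if Kobi is a knave then Kobi is a knight" is True, as required.
Anika (knight): "at least one of Rumi, Kobi, Clio, Soren, Sia, Anika, and Rhea is a knave" — True. ✓
As a knight, Rhea's statement "Soren is a knave" should be True; it is.

Knights: Kobi, Sia, Anika, and Rhea. Knaves: Rumi, Clio, and Soren.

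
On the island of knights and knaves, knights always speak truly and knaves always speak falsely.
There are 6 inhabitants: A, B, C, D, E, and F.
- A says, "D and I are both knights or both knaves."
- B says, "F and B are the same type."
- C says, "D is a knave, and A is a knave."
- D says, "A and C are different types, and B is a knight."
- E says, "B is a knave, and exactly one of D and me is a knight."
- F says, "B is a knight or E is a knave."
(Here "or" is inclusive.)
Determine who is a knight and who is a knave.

A is a knight, so "D and I are both knights or both knaves" must be true — and it is.
B is a knight; "F and B are the same type" is true, as required.
As a knave, C's statement "D is a knave, and A is a knave" should be False; it is.
D is a knight, so "A and C are different types, and B is a knight" must be true — and it is.
E is a knave, so "B is a knave, and exactly one of D and me is a knight" must be False — and it is.
F (knight): "B is a knight or E is a knave" — true. ✓

Knights: A, B, D, and F. Knaves: C and E.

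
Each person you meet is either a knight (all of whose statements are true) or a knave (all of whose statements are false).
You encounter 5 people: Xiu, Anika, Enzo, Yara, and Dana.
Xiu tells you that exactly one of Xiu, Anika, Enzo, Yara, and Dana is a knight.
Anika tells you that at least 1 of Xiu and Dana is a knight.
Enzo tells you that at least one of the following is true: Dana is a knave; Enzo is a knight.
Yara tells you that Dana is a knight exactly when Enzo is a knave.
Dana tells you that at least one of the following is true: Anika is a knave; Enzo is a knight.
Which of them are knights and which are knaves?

Xiu is a knave, Anika is a knight, Enzo is a knight, Yara is a knave, and Dana is a knight.

As a knave, Xiu's statement "exactly one of Xiu, Anika, Enzo, Yara, and Dana is a knight" should be False; it is.
Anika is a knight, so "at least 1 of Xiu and Dana is a knight" must be True — and it is.
Enzo is a knight, so "at least one of the following is true: Dana is a knave; Enzo is a knight" must be True — and it is.
Yara is a knave, and the claim "Dana is a knight exactly when Enzo is a knave" is indeed False.
Since Dana is a knight, "at least one of the following is true: Anika is a knave; Enzo is a knight" needs to be True, which holds.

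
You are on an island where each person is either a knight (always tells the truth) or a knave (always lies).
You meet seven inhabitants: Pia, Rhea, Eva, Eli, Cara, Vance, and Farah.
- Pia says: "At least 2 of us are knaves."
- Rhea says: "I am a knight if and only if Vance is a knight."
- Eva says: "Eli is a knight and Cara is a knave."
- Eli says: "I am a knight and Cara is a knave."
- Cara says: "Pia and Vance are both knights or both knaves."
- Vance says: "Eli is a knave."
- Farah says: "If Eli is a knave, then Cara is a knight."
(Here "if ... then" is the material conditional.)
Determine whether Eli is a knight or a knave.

Eli is a knave.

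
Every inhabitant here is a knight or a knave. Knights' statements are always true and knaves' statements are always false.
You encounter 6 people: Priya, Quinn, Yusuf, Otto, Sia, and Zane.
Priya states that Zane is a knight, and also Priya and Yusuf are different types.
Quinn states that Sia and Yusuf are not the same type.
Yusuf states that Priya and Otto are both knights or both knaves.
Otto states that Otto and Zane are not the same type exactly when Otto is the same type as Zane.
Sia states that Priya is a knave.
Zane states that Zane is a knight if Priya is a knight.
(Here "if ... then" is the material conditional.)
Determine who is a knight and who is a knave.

Priya is a knight, and the claim "Zane is a knight, and also Priya and Yusuf are different types" is indeed True.
Quinn is a knave; "Sia and Yusuf are not the same type" is false, as required.
Yusuf (knave): "Priya and Otto are both knights or both knaves" — false. ✓
Otto is a knave, and the claim "Otto and Zane are not the same type exactly when Otto is the same type as Zane" is indeed false.
Sia is a knave, and the claim "Priya is a knave" is indeed false.
Zane is a knight, so "Zane is a knight if Priya is a knight" must be True — and it is.

Knights: Priya and Zane. Knaves: Quinn, Yusuf, Otto, and Sia.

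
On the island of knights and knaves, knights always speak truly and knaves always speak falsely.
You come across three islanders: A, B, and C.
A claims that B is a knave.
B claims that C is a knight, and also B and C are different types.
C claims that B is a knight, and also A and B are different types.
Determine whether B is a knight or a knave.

B is a knave.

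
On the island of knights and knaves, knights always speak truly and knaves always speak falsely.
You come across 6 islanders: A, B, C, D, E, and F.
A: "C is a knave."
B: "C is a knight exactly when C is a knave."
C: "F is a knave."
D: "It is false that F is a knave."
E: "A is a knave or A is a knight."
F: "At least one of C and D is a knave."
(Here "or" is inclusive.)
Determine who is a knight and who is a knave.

A (knight): "C is a knave" — True. ✓
As a knave, B's statement "C is a knight exactly when C is a knave" should be False; it is.
As a knave, C's statement "F is a knave" should be False; it is.
D is a knight; "it is false that F is a knave" is True, as required.
E is a knight; "A is a knave or A is a knight" is True, as required.
F is a knight; "at least one of C and D is a knave" is True, as required.

A is a knight, B is a knave, C is a knave, D is a knight, E is a knight, and F is a knight.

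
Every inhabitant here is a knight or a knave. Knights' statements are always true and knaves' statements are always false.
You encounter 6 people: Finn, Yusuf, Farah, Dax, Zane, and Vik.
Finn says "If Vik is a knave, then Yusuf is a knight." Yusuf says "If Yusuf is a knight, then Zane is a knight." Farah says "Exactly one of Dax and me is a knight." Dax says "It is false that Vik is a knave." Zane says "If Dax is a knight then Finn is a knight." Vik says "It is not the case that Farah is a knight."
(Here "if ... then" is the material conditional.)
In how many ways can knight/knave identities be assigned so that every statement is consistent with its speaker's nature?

Consistent assignments:
  Finn=knight, Yusuf=knight, Farah=knight, Dax=knave, Zane=knight, Vik=knave

1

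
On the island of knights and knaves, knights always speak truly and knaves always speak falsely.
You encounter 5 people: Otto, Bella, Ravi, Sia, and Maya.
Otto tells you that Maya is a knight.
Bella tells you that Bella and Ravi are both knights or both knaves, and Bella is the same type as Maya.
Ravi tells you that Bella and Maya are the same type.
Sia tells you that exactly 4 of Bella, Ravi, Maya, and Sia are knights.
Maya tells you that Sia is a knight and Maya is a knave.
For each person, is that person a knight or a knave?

Suppose Otto is a knight. Then Otto's statement "Maya is a knight" would have to be true. Checking the 16 ways to assign the others, none is consistent with every speaker.
(For instance, with Bella=knave, Ravi=knight, Sia=knave, Maya=knave, Otto's claim "Maya is a knight" comes out false where it would need to be true.)
So Otto must be a knave, making "Maya is a knight" false. Taking Otto=knave, Bella=knave, Ravi=knight, Sia=knave, Maya=knave, each remaining statement checks out:
  Bella (knave): "Bella and Ravi are both knights or both knaves, and Bella is the same type as Maya" — false. ✓
  Ravi (knight): "Bella and Maya are the same type" — true. ✓
  Sia (knave): "exactly 4 of Bella, Ravi, Maya, and Sia are knights" — false. ✓
  Maya (knave): "Sia is a knight and Maya is a knave" — false. ✓
This is the unique consistent assignment.

Knights: Ravi. Knaves: Otto, Bella, Sia, and Maya.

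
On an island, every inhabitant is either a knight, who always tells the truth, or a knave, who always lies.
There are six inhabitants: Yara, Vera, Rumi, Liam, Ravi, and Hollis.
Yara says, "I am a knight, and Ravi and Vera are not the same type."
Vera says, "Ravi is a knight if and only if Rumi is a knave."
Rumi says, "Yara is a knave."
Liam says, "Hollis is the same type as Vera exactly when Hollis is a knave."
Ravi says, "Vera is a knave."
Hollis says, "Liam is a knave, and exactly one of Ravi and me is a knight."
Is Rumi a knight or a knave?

Consistent assignments: {Yara=knave, Vera=knight, Rumi=knight, Liam=knave, Ravi=knave, Hollis=knight}; {Yara=knave, Vera=knight, Rumi=knight, Liam=knave, Ravi=knave, Hollis=knave}; {Yara=knave, Vera=knave, Rumi=knight, Liam=knight, Ravi=knight, Hollis=knave}
In every consistent assignment, Rumi is a knight.

Rumi is a knight.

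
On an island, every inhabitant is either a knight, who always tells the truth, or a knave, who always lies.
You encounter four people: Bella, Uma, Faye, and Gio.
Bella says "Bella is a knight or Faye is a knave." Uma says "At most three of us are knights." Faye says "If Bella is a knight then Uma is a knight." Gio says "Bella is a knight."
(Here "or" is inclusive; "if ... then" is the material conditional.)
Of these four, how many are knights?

2

The unique consistent assignment is Bella=knave, Uma=knight, Faye=knight, Gio=knave.
That has 2 knights.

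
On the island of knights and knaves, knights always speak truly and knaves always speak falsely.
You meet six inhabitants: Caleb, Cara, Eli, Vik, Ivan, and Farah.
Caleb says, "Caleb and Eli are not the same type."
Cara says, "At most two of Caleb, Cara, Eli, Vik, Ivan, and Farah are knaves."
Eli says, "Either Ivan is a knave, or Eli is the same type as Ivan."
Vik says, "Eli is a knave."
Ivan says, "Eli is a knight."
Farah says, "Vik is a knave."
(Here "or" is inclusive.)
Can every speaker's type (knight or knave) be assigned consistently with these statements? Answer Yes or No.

Checking all 64 assignments, each has at least one speaker whose statement's truth value contradicts their type.

No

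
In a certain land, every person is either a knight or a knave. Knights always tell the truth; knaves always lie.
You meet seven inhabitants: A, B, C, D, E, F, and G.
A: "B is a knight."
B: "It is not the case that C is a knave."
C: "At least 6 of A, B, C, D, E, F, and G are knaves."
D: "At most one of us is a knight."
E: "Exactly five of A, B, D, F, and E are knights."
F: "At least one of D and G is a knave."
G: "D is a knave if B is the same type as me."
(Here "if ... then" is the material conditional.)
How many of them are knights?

2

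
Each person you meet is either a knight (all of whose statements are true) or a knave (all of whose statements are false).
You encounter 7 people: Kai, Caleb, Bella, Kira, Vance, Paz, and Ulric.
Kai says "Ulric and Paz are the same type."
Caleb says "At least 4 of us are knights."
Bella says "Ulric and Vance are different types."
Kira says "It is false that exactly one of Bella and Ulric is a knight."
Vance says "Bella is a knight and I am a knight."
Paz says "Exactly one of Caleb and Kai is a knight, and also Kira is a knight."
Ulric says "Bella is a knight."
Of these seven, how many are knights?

The unique consistent assignment is Kai=knave, Caleb=knave, Bella=knight, Kira=knight, Vance=knave, Paz=knave, Ulric=knight.
That has 3 knights.

3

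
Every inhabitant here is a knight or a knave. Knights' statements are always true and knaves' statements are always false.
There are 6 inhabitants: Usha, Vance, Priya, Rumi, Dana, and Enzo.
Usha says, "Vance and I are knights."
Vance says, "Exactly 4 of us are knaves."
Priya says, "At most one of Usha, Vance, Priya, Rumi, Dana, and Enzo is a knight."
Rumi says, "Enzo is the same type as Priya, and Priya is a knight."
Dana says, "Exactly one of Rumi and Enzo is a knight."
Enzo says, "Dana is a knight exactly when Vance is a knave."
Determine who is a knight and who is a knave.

Since Usha is a knave, "Vance and I are knights" needs to be false, which holds.
Vance is a knave; "exactly 4 of us are knaves" is false, as required.
As a knight, Priya's statement "at most one of Usha, Vance, Priya, Rumi, Dana, and Enzo is a knight" should be True; it is.
Rumi is a knave, so "Enzo is the same type as Priya, and Priya is a knight" must be false — and it is.
Since Dana is a knave, "exactly one of Rumi and Enzo is a knight" needs to be false, which holds.
Enzo is a knave, and the claim "Dana is a knight exactly when Vance is a knave" is indeed false.

Usha is a knave, Vance is a knave, Priya is a knight, Rumi is a knave, Dana is a knave, and Enzo is a knave.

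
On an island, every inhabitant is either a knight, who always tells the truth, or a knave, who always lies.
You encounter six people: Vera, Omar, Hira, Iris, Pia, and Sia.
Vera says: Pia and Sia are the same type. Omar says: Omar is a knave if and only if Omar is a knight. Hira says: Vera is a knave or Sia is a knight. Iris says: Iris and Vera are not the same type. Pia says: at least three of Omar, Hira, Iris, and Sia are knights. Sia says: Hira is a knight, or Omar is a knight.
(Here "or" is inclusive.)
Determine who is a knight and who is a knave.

As a knave, Vera's statement "Pia and Sia are the same type" should be False; it is.
Omar is a knave, and the claim "Omar is a knave if and only if Omar is a knight" is indeed False.
Hira (knight): "Vera is a knave or Sia is a knight" — True. ✓
As a knave, Iris's statement "Iris and Vera are not the same type" should be False; it is.
Pia is a knave, and the claim "at least three of Omar, Hira, Iris, and Sia are knights" is indeed False.
As a knight, Sia's statement "Hira is a knight, or Omar is a knight" should be True; it is.

Knights: Hira and Sia. Knaves: Vera, Omar, Iris, and Pia.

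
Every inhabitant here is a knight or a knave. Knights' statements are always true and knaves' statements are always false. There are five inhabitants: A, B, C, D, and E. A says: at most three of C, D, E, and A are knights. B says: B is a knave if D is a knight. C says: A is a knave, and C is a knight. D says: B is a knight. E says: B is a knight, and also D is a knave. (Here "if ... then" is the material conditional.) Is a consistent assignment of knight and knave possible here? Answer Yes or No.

No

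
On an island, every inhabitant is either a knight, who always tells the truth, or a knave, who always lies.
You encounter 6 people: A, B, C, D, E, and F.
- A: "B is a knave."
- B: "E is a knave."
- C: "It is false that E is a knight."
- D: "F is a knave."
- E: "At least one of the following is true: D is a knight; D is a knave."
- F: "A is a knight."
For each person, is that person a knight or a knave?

A is a knight, B is a knave, C is a knave, D is a knave, E is a knight, and F is a knight.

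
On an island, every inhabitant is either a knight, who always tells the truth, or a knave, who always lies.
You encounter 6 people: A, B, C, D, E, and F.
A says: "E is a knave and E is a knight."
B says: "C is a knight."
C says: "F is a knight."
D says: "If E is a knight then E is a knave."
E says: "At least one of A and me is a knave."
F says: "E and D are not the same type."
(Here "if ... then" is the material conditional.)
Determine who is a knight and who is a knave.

A is a knave, B is a knight, C is a knight, D is a knave, E is a knight, and F is a knight.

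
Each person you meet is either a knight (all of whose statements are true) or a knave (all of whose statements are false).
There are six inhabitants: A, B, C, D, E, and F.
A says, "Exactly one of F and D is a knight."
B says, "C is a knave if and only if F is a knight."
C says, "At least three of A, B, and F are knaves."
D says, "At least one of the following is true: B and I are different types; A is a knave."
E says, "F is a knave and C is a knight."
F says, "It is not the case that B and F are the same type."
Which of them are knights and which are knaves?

As a knight, A's statement "exactly one of F and D is a knight" should be True; it is.
B (knave): "C is a knave if and only if F is a knight" — False. ✓
C is a knave, so "at least three of A, B, and F are knaves" must be False — and it is.
D is a knight, and the claim "at least one of the following is true: B and I are different types; A is a knave" is indeed True.
E is a knave, and the claim "F is a knave and C is a knight" is indeed False.
F is a knave, and the claim "it is not the case that B and F are the same type" is indeed False.

A is a knight, B is a knave, C is a knave, D is a knight, E is a knave, and F is a knave.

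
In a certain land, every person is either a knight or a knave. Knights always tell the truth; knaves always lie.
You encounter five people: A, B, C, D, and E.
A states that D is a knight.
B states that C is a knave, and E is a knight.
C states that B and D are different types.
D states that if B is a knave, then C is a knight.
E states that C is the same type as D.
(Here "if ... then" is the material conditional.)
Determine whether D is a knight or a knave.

D is a knight.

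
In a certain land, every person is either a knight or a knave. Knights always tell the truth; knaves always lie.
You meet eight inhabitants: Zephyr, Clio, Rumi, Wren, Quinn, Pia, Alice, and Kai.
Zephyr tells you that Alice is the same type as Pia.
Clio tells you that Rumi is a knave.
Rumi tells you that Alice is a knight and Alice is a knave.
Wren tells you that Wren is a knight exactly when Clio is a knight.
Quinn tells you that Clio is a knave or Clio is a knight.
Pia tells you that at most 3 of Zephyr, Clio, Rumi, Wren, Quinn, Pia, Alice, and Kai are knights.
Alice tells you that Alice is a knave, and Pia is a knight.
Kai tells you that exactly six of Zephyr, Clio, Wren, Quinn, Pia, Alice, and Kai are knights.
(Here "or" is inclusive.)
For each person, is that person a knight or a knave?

Knights: Zephyr, Clio, Wren, and Quinn. Knaves: Rumi, Pia, Alice, and Kai.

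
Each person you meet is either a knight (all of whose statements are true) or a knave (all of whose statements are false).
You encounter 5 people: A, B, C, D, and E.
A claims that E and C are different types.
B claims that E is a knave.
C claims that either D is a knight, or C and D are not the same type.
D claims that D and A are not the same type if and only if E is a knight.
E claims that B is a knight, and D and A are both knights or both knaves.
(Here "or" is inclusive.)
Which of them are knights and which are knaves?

Knights: A, B, and C. Knaves: D and E.

Since A is a knight, "E and C are different types" needs to be True, which holds.
B is a knight, and the claim "E is a knave" is indeed True.
As a knight, C's statement "either D is a knight, or C and D are not the same type" should be True; it is.
As a knave, D's statement "D and A are not the same type if and only if E is a knight" should be False; it is.
E (knave): "B is a knight, and D and A are both knights or both knaves" — False. ✓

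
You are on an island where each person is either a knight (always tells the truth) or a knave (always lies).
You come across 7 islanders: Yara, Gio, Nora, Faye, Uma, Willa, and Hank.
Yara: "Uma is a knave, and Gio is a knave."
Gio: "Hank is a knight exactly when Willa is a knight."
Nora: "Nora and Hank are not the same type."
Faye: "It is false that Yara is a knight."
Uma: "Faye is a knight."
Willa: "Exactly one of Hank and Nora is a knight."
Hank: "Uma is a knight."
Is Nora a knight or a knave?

Nora is a knight.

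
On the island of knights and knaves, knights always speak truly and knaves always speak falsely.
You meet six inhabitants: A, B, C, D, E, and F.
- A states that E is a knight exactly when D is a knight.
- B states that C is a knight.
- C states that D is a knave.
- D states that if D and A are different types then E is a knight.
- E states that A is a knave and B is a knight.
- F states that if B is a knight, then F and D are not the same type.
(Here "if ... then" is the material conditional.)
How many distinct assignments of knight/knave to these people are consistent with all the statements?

2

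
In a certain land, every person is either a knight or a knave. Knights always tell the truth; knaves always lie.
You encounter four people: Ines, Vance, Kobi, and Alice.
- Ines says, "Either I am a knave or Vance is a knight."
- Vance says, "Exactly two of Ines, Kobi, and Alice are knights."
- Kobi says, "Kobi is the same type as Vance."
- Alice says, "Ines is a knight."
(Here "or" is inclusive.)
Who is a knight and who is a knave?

Ines is a knight, so "either I am a knave or Vance is a knight" must be true — and it is.
Vance is a knight; "exactly two of Ines, Kobi, and Alice are knights" is true, as required.
Kobi (knave): "Kobi is the same type as Vance" — False. ✓
Alice is a knight, and the claim "Ines is a knight" is indeed true.

Ines is a knight, Vance is a knight, Kobi is a knave, and Alice is a knight.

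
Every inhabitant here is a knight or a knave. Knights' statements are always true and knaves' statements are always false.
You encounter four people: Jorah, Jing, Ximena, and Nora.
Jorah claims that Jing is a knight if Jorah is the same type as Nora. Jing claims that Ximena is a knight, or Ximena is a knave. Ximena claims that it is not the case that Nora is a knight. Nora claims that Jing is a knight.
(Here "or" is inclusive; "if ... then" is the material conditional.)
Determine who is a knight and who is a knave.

Knights: Jorah, Jing, and Nora. Knaves: Ximena.

Jorah (knight): "Jing is a knight if Jorah is the same type as Nora" — true. ✓
Jing is a knight, and the claim "Ximena is a knight, or Ximena is a knave" is indeed true.
As a knave, Ximena's statement "it is not the case that Nora is a knight" should be False; it is.
Nora (knight): "Jing is a knight" — true. ✓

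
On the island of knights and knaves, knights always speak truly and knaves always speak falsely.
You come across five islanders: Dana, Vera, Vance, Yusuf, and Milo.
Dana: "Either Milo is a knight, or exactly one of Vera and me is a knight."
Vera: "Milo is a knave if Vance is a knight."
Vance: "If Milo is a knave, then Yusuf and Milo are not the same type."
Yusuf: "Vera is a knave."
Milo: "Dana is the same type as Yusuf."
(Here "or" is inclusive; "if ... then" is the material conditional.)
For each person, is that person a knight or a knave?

Dana is a knight, Vera is a knave, Vance is a knight, Yusuf is a knight, and Milo is a knight.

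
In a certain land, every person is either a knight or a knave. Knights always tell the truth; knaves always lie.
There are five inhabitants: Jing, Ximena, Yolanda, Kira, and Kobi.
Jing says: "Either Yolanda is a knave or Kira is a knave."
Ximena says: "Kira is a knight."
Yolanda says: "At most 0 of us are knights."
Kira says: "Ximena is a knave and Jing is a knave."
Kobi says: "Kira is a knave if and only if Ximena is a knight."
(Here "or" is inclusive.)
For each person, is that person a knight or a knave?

Knights: Jing. Knaves: Ximena, Yolanda, Kira, and Kobi.

Jing (knight): "either Yolanda is a knave or Kira is a knave" — true. ✓
Ximena is a knave, and the claim "Kira is a knight" is indeed False.
Yolanda (knave): "at most 0 of us are knights" — False. ✓
As a knave, Kira's statement "Ximena is a knave and Jing is a knave" should be False; it is.
As a knave, Kobi's statement "Kira is a knave if and only if Ximena is a knight" should be False; it is.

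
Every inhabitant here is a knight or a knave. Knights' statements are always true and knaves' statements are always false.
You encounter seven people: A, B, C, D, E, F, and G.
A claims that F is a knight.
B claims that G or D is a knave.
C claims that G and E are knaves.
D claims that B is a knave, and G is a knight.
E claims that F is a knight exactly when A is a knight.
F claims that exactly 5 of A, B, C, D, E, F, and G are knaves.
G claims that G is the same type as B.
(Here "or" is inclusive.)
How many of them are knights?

3

The unique consistent assignment is A=knave, B=knight, C=knave, D=knave, E=knight, F=knave, G=knight.
That has 3 knights.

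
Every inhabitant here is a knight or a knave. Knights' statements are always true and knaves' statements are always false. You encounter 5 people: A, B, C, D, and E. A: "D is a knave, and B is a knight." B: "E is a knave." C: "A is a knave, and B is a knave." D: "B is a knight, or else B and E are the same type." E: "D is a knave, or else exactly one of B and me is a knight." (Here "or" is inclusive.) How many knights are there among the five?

2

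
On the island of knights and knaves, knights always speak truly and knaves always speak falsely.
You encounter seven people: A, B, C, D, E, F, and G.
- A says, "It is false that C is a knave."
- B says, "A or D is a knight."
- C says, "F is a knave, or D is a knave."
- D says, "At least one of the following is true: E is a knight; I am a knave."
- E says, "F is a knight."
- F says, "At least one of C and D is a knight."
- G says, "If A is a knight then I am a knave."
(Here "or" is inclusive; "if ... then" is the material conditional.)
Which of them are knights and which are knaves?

A is a knave, B is a knight, C is a knave, D is a knight, E is a knight, F is a knight, and G is a knight.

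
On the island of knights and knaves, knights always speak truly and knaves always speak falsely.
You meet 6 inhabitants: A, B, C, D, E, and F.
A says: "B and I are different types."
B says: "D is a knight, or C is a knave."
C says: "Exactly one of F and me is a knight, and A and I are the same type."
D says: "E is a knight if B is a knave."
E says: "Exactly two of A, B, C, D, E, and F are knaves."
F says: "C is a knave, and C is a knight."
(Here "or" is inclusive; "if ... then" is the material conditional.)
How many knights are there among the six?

The unique consistent assignment is A=knight, B=knave, C=knight, D=knave, E=knave, F=knave.
That has 2 knights.

2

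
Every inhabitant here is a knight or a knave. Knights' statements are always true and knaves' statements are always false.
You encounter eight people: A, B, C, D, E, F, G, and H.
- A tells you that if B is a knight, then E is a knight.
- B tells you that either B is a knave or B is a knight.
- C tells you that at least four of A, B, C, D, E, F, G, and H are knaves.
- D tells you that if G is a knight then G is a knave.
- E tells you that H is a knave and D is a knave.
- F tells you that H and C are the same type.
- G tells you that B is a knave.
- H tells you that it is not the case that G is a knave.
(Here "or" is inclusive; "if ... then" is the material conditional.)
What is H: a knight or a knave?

H is a knave.

Consistent assignments: {A=knave, B=knight, C=knight, D=knight, E=knave, F=knave, G=knave, H=knave}
In every consistent assignment, H is a knave.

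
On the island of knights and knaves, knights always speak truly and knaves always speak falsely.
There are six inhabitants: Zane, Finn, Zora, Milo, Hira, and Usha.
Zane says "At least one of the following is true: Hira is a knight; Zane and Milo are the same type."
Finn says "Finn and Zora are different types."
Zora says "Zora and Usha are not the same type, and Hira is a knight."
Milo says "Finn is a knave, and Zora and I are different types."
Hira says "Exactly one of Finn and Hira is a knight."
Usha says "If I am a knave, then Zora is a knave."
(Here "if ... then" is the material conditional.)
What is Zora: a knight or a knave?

Consistent assignments: {Zane=knight, Finn=knave, Zora=knave, Milo=knight, Hira=knave, Usha=knight}; {Zane=knave, Finn=knave, Zora=knave, Milo=knight, Hira=knave, Usha=knight}
In every consistent assignment, Zora is a knave.

Zora is a knave.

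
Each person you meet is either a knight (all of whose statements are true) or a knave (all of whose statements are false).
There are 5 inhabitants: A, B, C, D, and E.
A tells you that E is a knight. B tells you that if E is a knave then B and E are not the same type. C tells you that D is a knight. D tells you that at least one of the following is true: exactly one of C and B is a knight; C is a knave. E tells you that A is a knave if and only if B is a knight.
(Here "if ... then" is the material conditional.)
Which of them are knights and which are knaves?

Suppose A is a knight. Then A's statement "E is a knight" would have to be true. Checking the 16 ways to assign the others, none is consistent with every speaker.
(For instance, with B=knave, C=knight, D=knight, E=knave, A's claim "E is a knight" comes out false where it would need to be true.)
So A must be a knave, making "E is a knight" false. Taking A=knave, B=knave, C=knight, D=knight, E=knave, each remaining statement checks out:
  B (knave): "if E is a knave then B and E are not the same type" — false. ✓
  C (knight): "D is a knight" — true. ✓
  D (knight): "at least one of the following is true: exactly one of C and B is a knight; C is a knave" — true. ✓
  E (knave): "A is a knave if and only if B is a knight" — false. ✓
This is the unique consistent assignment.

Knights: C and D. Knaves: A, B, and E.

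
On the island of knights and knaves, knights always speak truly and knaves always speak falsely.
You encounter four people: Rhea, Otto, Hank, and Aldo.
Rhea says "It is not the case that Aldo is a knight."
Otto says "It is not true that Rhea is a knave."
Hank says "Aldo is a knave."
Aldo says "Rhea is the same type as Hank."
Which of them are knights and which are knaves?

Knights: Aldo. Knaves: Rhea, Otto, and Hank.

Rhea (knave): "it is not the case that Aldo is a knight" — false. ✓
Otto is a knave; "it is not true that Rhea is a knave" is false, as required.
Hank is a knave, and the claim "Aldo is a knave" is indeed false.
As a knight, Aldo's statement "Rhea is the same type as Hank" should be true; it is.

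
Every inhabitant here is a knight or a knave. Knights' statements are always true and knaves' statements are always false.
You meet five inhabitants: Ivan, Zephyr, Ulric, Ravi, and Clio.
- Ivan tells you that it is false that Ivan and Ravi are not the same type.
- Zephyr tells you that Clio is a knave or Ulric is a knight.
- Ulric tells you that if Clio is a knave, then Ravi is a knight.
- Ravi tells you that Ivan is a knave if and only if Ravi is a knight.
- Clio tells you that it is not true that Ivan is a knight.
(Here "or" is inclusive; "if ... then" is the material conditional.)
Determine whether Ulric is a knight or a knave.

Ulric is a knight.

Consistent assignments: {Ivan=knave, Zephyr=knight, Ulric=knight, Ravi=knight, Clio=knight}
In every consistent assignment, Ulric is a knight.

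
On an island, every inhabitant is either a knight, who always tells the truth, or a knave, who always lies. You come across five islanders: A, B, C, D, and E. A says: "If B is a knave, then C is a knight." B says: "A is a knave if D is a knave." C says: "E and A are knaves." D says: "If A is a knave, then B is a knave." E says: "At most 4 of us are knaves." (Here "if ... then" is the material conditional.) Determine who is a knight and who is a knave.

A is a knight, B is a knight, C is a knave, D is a knight, and E is a knight.

A (knight): "if B is a knave, then C is a knight" — True. ✓
B is a knight, so "A is a knave if D is a knave" must be True — and it is.
C (knave): "E and A are knaves" — False. ✓
D is a knight, so "if A is a knave, then B is a knave" must be True — and it is.
Since E is a knight, "at most 4 of us are knaves" needs to be True, which holds.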